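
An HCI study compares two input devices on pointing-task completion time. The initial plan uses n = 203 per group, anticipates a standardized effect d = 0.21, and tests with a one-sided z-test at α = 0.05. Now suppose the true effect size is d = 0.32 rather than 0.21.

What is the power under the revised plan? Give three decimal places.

With d = 0.32: δ = d·√(n/2) = 0.32 × √(203/2) = 3.2239. Critical value z_{0.05} = 1.645.
Revised power = Φ(δ − 1.645) = Φ(1.579) = 0.9428.

Power ≈ 0.943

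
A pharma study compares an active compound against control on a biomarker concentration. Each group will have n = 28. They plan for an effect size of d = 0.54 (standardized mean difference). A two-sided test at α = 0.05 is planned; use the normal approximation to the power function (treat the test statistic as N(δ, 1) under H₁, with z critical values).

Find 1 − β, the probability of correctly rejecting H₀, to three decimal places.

Noncentrality parameter: δ = d·√(n/2) = 0.54 × √(28/2) = 2.0205
Two-sided α = 0.05 → critical value z_{0.025} = 1.960.
Power = Φ(δ − 1.960) + Φ(−δ − 1.960) = Φ(0.061) + Φ(-3.980) = 0.5241 + 0.0000 = 0.5242.

Power ≈ 0.524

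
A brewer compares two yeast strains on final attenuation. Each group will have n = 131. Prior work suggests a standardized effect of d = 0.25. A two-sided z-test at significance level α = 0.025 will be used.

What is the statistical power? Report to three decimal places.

Noncentrality parameter: δ = d·√(n/2) = 0.25 × √(131/2) = 2.0233
Two-sided α = 0.025 → critical value z_{0.0125} = 2.241.
Power = Φ(δ − 2.241) + Φ(−δ − 2.241) = Φ(-0.218) + Φ(-4.265) = 0.4137 + 0.0000 = 0.4137.

Power ≈ 0.414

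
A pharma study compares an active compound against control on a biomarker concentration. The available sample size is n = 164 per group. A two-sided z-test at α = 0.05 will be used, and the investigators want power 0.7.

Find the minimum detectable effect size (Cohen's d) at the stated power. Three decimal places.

d ≈ 0.274

Need Φ(δ − 1.960) = 0.7, so δ = 1.960 + 0.524 = 2.484.
(The second rejection-region term Φ(−δ − z_{α/2}) is negligible and dropped.)
δ = d·√(n/2) ⇒ d = δ/√(n/2) = 2.484/√(164/2) = 0.2744.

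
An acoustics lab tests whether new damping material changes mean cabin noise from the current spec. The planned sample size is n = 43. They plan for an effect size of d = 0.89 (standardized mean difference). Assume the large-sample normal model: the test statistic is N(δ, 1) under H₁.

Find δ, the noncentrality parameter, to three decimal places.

δ = d·√n = 0.89 × √43 = 5.8361

δ ≈ 5.836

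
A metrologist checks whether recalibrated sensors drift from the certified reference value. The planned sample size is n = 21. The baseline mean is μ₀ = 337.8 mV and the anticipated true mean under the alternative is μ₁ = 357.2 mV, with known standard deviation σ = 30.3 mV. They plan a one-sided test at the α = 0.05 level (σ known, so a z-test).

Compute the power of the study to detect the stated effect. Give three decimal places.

Power ≈ 0.901

Standardized effect: d = |μ₁ − μ₀| / σ = |357.2 − 337.8| / 30.3 = 0.6403
Noncentrality parameter: δ = d·√n = 0.6403 × √21 = 2.9341
One-sided α = 0.05 → critical value z_{0.05} = 1.645.
Power = Φ(δ − 1.645) = Φ(1.289) = 0.9013.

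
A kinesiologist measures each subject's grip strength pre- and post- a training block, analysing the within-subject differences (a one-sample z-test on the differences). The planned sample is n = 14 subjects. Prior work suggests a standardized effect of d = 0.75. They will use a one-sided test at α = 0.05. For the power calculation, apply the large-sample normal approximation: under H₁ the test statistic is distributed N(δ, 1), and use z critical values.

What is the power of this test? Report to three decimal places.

Power ≈ 0.877

Noncentrality parameter: δ = d·√n = 0.75 × √14 = 2.8062
Critical value for a one-sided test at α = 0.05: z_α = 1.645.
Power = P(Z > 1.645 − δ) = Φ(1.161) = 0.8773.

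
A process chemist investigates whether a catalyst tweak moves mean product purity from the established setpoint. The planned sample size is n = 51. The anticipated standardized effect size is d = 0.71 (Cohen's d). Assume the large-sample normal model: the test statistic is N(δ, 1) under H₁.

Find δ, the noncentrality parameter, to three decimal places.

δ ≈ 5.070

δ = d·√n = 0.71 × √51 = 5.0704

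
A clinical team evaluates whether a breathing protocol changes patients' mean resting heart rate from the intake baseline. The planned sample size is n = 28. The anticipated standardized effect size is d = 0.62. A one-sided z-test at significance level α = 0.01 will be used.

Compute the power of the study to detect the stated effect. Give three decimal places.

Power ≈ 0.830

Noncentrality parameter: λ = d·√n = 0.62 × √28 = 3.2807
Critical value for a one-sided test at α = 0.01: z_α = 2.326.
Power = P(Z > 2.326 − λ) = Φ(0.954) = 0.8301.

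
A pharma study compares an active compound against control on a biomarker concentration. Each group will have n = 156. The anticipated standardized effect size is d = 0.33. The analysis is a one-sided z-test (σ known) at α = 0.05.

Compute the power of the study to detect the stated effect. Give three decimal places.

Noncentrality parameter: δ = d·√(n/2) = 0.33 × √(156/2) = 2.9145
Critical value for a one-sided test at α = 0.05: z_α = 1.645.
Power = Φ(δ − 1.645) = Φ(1.270) = 0.8979.

Power ≈ 0.898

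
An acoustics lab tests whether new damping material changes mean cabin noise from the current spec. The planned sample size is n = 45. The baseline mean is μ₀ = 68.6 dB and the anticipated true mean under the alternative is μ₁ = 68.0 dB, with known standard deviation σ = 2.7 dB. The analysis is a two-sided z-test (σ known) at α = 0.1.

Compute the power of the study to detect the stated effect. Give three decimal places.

Standardized effect: d = |μ₁ − μ₀| / σ = |68.0 − 68.6| / 2.7 = 0.2222
Noncentrality parameter: δ = d·√n = 0.2222 × √45 = 1.4907
Critical value for a two-sided test at α = 0.1: z_{α/2} = 1.645.
Power = Φ(δ − 1.645) + Φ(−δ − 1.645) = Φ(-0.154) + Φ(-3.136) = 0.4387 + 0.0009 = 0.4396.

Power ≈ 0.440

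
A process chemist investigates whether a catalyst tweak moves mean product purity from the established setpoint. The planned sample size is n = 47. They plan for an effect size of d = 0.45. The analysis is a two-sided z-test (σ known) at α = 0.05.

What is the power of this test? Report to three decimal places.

Power ≈ 0.870

Noncentrality parameter: δ = d·√n = 0.45 × √47 = 3.0850
Critical value for a two-sided test at α = 0.05: z_{α/2} = 1.960.
Power = Φ(δ − 1.960) + Φ(−δ − 1.960) = Φ(1.125) + Φ(-5.045) = 0.8697 + 0.0000 = 0.8697.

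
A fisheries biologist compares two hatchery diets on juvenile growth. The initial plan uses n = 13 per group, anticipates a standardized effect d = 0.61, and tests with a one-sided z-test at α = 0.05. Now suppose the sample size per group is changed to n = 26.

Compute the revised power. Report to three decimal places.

With n = 26 per group: δ = d·√(n/2) = 0.61 × √(26/2) = 2.1994. Critical value z_{0.05} = 1.645.
Revised power = P(Z > 1.645 − δ) = Φ(0.555) = 0.7104.

Power ≈ 0.710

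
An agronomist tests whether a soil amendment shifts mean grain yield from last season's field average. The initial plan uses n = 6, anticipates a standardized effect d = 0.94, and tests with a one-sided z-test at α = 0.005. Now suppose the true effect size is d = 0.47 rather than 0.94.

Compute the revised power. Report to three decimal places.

With d = 0.47: δ = d·√n = 0.47 × √6 = 1.1513. Critical value z_{0.005} = 2.576.
Revised power = Φ(δ − 2.576) = Φ(-1.425) = 0.0771.

Power ≈ 0.077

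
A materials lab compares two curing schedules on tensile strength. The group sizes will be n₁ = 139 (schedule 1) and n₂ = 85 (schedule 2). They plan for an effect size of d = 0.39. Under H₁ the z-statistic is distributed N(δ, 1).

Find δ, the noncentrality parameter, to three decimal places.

δ = d / √(1/n₁ + 1/n₂) = 0.39 / √(1/139 + 1/85) = 2.8324

δ ≈ 2.832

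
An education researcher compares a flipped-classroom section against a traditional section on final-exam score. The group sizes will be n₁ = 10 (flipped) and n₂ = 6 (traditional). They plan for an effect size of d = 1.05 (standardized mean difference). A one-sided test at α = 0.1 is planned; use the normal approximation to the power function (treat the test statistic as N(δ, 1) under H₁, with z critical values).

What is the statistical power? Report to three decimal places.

Power ≈ 0.774

Noncentrality parameter: δ = d / √(1/n₁ + 1/n₂) = 1.05 / √(1/10 + 1/6) = 2.0333
Critical value for a one-sided test at α = 0.1: z_α = 1.282.
Power = P(Z > 1.282 − δ) = Φ(0.752) = 0.7739.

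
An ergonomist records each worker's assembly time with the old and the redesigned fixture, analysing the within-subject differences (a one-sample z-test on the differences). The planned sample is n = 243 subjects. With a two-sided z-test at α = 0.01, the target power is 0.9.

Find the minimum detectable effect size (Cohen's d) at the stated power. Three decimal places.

d ≈ 0.247

Required noncentrality: δ = z_{0.005} + z_{0.10} = 2.576 + 1.282 = 3.857.
(The second rejection-region term Φ(−δ − z_{α/2}) is negligible and dropped.)
δ = d·√n ⇒ d = δ/√n = 3.857/√243 = 0.2475.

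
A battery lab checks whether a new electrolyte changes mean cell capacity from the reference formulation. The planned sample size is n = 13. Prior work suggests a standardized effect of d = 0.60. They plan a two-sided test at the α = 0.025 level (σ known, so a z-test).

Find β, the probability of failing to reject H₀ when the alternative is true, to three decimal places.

β ≈ 0.531

Noncentrality parameter: δ = d·√n = 0.60 × √13 = 2.1633
Critical value for a two-sided test at α = 0.025: z_{α/2} = 2.241.
Power = Φ(δ − 2.241) + Φ(−δ − 2.241) = Φ(-0.078) + Φ(-4.405) = 0.4689 + 0.0000 = 0.4689.
Type II error: β = 1 − power = 1 − 0.4689 = 0.5311.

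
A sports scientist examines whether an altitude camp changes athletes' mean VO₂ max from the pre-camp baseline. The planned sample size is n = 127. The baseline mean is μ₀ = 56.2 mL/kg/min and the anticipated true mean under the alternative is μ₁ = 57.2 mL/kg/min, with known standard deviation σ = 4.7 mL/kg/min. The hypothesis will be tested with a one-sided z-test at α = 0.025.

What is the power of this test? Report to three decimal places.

Standardized effect: d = |μ₁ − μ₀| / σ = |57.2 − 56.2| / 4.7 = 0.2128
Noncentrality parameter: λ = d·√n = 0.2128 × √127 = 2.3978
One-sided α = 0.025 → critical value z_{0.025} = 1.960.
Power = P(Z > 1.960 − λ) = Φ(0.438) = 0.6692.

Power ≈ 0.669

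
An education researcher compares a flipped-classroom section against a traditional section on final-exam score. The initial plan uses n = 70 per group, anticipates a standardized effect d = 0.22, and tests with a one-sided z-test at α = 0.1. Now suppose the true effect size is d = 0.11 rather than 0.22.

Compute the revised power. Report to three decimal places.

Power ≈ 0.264

With d = 0.11: δ = d·√(n/2) = 0.11 × √(70/2) = 0.6508. Critical value z_{0.1} = 1.282.
Revised power = P(Z > 1.282 − δ) = Φ(-0.631) = 0.2641.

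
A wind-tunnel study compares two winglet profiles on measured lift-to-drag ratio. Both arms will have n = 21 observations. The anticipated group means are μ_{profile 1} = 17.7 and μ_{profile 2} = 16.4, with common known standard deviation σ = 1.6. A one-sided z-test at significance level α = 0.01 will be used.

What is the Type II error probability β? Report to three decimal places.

Standardized effect: d = |μ_{profile 1} − μ_{profile 2}| / σ = |17.7 − 16.4| / 1.6 = 0.8125
Noncentrality parameter: δ = d·√(n/2) = 0.8125 × √(21/2) = 2.6328
Critical value for a one-sided test at α = 0.01: z_α = 2.326.
Power = Φ(δ − 2.326) = Φ(0.306) = 0.6204.
Type II error: β = 1 − power = 1 − 0.6204 = 0.3796.

β ≈ 0.380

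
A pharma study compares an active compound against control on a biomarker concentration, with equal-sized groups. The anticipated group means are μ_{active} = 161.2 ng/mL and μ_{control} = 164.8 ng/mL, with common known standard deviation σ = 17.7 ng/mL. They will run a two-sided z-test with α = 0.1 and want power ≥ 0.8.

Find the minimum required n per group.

n = 299 per group

Standardized effect: d = |μ_{active} − μ_{control}| / σ = |161.2 − 164.8| / 17.7 = 0.2034
For power 0.8 need Φ(δ − z_{0.05}) = 0.8, so δ = z_{0.05} + z_{0.20} = 1.645 + 0.842 = 2.486.
(Ignoring the negligible lower-tail rejection probability gives the usual closed-form inversion.)
δ = d·√(n/2) ⇒ n = 2(δ/d)² = 2 × (2.486 / 0.2034)² = 298.91.
Rounding up, n = 299 per group.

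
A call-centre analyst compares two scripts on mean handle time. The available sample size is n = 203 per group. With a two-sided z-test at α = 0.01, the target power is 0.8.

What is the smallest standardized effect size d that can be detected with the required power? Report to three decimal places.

Required noncentrality: δ = z_{0.005} + z_{0.20} = 2.576 + 0.842 = 3.417.
(The second rejection-region term Φ(−δ − z_{α/2}) is negligible and dropped.)
δ = d·√(n/2) ⇒ d = δ/√(n/2) = 3.417/√(203/2) = 0.3392.

d ≈ 0.339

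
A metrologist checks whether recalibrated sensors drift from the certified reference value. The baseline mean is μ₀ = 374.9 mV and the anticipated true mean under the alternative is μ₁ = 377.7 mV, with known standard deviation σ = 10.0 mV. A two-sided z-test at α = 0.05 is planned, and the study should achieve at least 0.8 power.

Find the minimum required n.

Standardized effect: d = |μ₁ − μ₀| / σ = |377.7 − 374.9| / 10.0 = 0.2800
For power 0.8 need Φ(δ − z_{0.025}) = 0.8, so δ = z_{0.025} + z_{0.20} = 1.960 + 0.842 = 2.802.
(For δ > 0 the lower-tail rejection region contributes negligibly to power, so the one-term inversion is standard.)
δ = d·√n ⇒ n = (δ/d)² = (2.802 / 0.2800)² = 100.11.
Round up to the next whole unit.

n = 101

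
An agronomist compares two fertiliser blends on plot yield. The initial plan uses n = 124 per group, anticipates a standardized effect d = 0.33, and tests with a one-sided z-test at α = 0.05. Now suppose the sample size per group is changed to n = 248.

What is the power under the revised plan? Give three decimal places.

With n = 248 per group: δ = d·√(n/2) = 0.33 × √(248/2) = 3.6747. Critical value z_{0.05} = 1.645.
Revised power = Φ(δ − 1.645) = Φ(2.030) = 0.9788.

Power ≈ 0.979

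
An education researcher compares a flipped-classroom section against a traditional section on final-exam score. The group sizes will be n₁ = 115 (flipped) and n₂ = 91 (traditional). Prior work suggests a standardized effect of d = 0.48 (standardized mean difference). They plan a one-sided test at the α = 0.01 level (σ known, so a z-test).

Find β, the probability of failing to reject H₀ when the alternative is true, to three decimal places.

β ≈ 0.137

Noncentrality parameter: δ = d / √(1/n₁ + 1/n₂) = 0.48 / √(1/115 + 1/91) = 3.4212
One-sided α = 0.01 → critical value z_{0.01} = 2.326.
Power = P(Z > 2.326 − δ) = Φ(1.095) = 0.8632.
Type II error: β = 1 − power = 1 − 0.8632 = 0.1368.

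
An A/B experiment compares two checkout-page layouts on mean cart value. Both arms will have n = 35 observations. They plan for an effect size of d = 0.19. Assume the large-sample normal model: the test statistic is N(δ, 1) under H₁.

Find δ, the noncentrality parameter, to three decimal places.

δ = d·√(n/2) = 0.19 × √(35/2) = 0.7948

δ ≈ 0.795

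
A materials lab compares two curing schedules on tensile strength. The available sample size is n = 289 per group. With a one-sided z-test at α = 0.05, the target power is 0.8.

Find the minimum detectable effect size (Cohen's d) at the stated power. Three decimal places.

d ≈ 0.207

Required noncentrality: δ = z_{0.05} + z_{0.20} = 1.645 + 0.842 = 2.486.
δ = d·√(n/2) ⇒ d = δ/√(n/2) = 2.486/√(289/2) = 0.2068.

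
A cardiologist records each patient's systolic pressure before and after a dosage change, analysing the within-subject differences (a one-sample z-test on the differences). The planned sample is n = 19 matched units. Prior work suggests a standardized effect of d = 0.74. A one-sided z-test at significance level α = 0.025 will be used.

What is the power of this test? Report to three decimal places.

Noncentrality parameter: δ = d·√n = 0.74 × √19 = 3.2256
One-sided α = 0.025 → critical value z_{0.025} = 1.960.
Power = P(Z > 1.960 − δ) = Φ(1.266) = 0.8972.

Power ≈ 0.897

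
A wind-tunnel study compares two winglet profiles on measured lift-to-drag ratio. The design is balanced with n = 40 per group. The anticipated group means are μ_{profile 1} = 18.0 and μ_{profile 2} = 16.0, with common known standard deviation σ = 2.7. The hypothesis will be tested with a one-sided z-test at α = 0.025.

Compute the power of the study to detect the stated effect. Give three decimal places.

Power ≈ 0.912

Standardized effect: d = |μ_{profile 1} − μ_{profile 2}| / σ = |18.0 − 16.0| / 2.7 = 0.7407
Noncentrality parameter: δ = d·√(n/2) = 0.7407 × √(40/2) = 3.3127
Critical value for a one-sided test at α = 0.025: z_α = 1.960.
Power = P(Z > 1.960 − δ) = Φ(1.353) = 0.9119.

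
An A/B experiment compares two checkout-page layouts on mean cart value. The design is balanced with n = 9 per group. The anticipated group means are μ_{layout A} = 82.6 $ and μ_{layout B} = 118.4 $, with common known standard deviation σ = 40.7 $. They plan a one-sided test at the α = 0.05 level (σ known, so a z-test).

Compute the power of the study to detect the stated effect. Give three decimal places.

Standardized effect: d = |μ_{layout A} − μ_{layout B}| / σ = |82.6 − 118.4| / 40.7 = 0.8796
Noncentrality parameter: δ = d·√(n/2) = 0.8796 × √(9/2) = 1.8659
Critical value for a one-sided test at α = 0.05: z_α = 1.645.
Power = Φ(δ − 1.645) = Φ(0.221) = 0.5875.

Power ≈ 0.587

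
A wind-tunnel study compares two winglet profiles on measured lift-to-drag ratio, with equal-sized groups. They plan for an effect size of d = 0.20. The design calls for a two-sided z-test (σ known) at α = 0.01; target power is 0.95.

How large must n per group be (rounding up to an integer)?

n = 891 per group

Set Φ(δ − 2.576) = 0.95; then δ − 2.576 = Φ⁻¹(0.95) = 1.645, giving δ = 4.221.
(Ignoring the negligible lower-tail rejection probability gives the usual closed-form inversion.)
δ = d·√(n/2) ⇒ n = 2(δ/d)² = 2 × (4.221 / 0.20)² = 890.71.
Round up to the next whole unit.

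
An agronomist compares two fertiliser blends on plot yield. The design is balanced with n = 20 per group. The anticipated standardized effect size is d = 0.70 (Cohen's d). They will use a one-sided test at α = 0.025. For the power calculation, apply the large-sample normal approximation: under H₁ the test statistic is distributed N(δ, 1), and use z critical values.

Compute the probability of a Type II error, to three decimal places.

Noncentrality parameter: δ = d·√(n/2) = 0.70 × √(20/2) = 2.2136
One-sided α = 0.025 → critical value z_{0.025} = 1.960.
Power = Φ(δ − 1.960) = Φ(0.254) = 0.6001.
Type II error: β = 1 − power = 1 − 0.6001 = 0.3999.

β ≈ 0.400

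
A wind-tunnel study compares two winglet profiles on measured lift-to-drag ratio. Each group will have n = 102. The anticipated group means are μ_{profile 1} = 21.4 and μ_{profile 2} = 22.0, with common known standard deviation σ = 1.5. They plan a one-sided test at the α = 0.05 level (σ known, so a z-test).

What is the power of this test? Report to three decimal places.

Power ≈ 0.887

Standardized effect: d = |μ_{profile 1} − μ_{profile 2}| / σ = |21.4 − 22.0| / 1.5 = 0.4000
Noncentrality parameter: δ = d·√(n/2) = 0.4000 × √(102/2) = 2.8566
Critical value for a one-sided test at α = 0.05: z_α = 1.645.
Power = P(Z > 1.645 − δ) = Φ(1.212) = 0.8872.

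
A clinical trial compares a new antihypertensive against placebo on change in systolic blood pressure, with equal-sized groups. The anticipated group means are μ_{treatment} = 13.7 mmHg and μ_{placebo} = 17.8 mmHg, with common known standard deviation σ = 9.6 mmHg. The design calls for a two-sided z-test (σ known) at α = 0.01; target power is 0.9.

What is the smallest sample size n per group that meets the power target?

Standardized effect: d = |μ_{treatment} − μ_{placebo}| / σ = |13.7 − 17.8| / 9.6 = 0.4271
Set Φ(δ − 2.576) = 0.9; then δ − 2.576 = Φ⁻¹(0.9) = 1.282, giving δ = 3.857.
(The Φ(−δ − z_{α/2}) term is vanishingly small for δ > 0 and is dropped in the standard sample-size formula.)
δ = d·√(n/2) ⇒ n = 2(δ/d)² = 2 × (3.857 / 0.4271)² = 163.15.
Rounding up, n = 164 per group.

n = 164 per group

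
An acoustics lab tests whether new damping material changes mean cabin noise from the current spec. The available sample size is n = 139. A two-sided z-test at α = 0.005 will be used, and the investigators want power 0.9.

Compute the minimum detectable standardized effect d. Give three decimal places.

Need Φ(δ − 2.807) = 0.9, so δ = 2.807 + 1.282 = 4.089.
(Lower-tail contribution to power is negligible for δ > 0.)
δ = d·√n ⇒ d = δ/√n = 4.089/√139 = 0.3468.

d ≈ 0.347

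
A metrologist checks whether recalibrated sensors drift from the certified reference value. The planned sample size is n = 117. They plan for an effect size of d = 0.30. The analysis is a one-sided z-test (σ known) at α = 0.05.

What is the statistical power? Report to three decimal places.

Power ≈ 0.945

Noncentrality parameter: δ = d·√n = 0.30 × √117 = 3.2450
Critical value for a one-sided test at α = 0.05: z_α = 1.645.
Power = P(Z > 1.645 − δ) = Φ(1.600) = 0.9452.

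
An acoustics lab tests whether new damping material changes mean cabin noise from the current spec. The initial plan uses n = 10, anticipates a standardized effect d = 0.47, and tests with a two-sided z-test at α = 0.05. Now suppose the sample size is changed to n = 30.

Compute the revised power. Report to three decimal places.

Power ≈ 0.731

With n = 30: δ = d·√n = 0.47 × √30 = 2.5743. Critical value z_{0.025} = 1.960.
Revised power = Φ(δ − 1.960) + Φ(−δ − 1.960) = Φ(0.614) + Φ(-4.534) = 0.7305 + 0.0000 = 0.7305.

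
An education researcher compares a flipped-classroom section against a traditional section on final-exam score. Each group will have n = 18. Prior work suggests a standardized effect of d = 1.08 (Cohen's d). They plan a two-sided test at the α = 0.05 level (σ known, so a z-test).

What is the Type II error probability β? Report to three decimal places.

Noncentrality parameter: δ = d·√(n/2) = 1.08 × √(18/2) = 3.2400
Two-sided α = 0.05 → critical value z_{0.025} = 1.960.
Power = Φ(δ − 1.960) + Φ(−δ − 1.960) = Φ(1.280) + Φ(-5.200) = 0.8997 + 0.0000 = 0.8997.
Type II error: β = 1 − power = 1 − 0.8997 = 0.1003.

β ≈ 0.100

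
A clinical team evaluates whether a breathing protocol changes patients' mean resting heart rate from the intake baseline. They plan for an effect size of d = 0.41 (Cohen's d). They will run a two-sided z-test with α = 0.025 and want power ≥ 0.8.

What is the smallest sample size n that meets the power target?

n = 57

Set Φ(δ − 2.241) = 0.8; then δ − 2.241 = Φ⁻¹(0.8) = 0.842, giving δ = 3.083.
(The Φ(−δ − z_{α/2}) term is vanishingly small for δ > 0 and is dropped in the standard sample-size formula.)
δ = d·√n ⇒ n = (δ/d)² = (3.083 / 0.41)² = 56.54.
Round up to the next whole unit.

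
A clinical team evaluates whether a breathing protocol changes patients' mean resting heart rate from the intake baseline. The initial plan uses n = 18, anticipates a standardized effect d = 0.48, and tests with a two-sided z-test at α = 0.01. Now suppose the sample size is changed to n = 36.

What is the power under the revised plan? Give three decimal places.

Power ≈ 0.620

With n = 36: δ = d·√n = 0.48 × √36 = 2.8800. Critical value z_{0.005} = 2.576.
Revised power = Φ(δ − 2.576) + Φ(−δ − 2.576) = Φ(0.304) + Φ(-5.456) = 0.6195 + 0.0000 = 0.6195.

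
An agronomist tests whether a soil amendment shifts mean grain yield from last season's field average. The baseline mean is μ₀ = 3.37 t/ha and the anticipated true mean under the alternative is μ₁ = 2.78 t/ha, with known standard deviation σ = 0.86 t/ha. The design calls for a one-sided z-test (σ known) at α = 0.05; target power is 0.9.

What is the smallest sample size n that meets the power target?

Standardized effect: d = |μ₁ − μ₀| / σ = |2.78 − 3.37| / 0.86 = 0.6860
For power 0.9 need Φ(δ − z_{0.05}) = 0.9, so δ = z_{0.05} + z_{0.10} = 1.645 + 1.282 = 2.926.
δ = d·√n ⇒ n = (δ/d)² = (2.926 / 0.6860)² = 18.20.
Round up to the next whole unit.

n = 19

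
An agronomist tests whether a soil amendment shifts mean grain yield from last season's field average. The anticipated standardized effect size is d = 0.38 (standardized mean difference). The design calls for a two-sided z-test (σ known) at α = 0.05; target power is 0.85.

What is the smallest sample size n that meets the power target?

Set Φ(δ − 1.960) = 0.85; then δ − 1.960 = Φ⁻¹(0.85) = 1.036, giving δ = 2.996.
(For δ > 0 the lower-tail rejection region contributes negligibly to power, so the one-term inversion is standard.)
δ = d·√n ⇒ n = (δ/d)² = (2.996 / 0.38)² = 62.18.
Round up to the next whole unit.

n = 63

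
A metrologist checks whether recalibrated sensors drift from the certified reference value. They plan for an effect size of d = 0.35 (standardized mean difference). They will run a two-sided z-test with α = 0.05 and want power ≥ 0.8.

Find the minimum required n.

n = 65

Set Φ(δ − 1.960) = 0.8; then δ − 1.960 = Φ⁻¹(0.8) = 0.842, giving δ = 2.802.
(The Φ(−δ − z_{α/2}) term is vanishingly small for δ > 0 and is dropped in the standard sample-size formula.)
δ = d·√n ⇒ n = (δ/d)² = (2.802 / 0.35)² = 64.07.
Round up to the next whole unit.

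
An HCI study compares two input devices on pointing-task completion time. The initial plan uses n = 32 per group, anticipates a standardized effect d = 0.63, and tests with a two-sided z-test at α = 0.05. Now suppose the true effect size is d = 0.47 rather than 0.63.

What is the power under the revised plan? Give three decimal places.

Power ≈ 0.468

With d = 0.47: δ = d·√(n/2) = 0.47 × √(32/2) = 1.8800. Critical value z_{0.025} = 1.960.
Revised power = Φ(δ − 1.960) + Φ(−δ − 1.960) = Φ(-0.080) + Φ(-3.840) = 0.4681 + 0.0001 = 0.4682.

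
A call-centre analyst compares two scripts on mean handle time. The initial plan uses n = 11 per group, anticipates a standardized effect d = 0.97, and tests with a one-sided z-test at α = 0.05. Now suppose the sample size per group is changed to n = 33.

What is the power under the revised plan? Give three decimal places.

Power ≈ 0.989

With n = 33 per group: δ = d·√(n/2) = 0.97 × √(33/2) = 3.9402. Critical value z_{0.05} = 1.645.
Revised power = P(Z > 1.645 − δ) = Φ(2.295) = 0.9891.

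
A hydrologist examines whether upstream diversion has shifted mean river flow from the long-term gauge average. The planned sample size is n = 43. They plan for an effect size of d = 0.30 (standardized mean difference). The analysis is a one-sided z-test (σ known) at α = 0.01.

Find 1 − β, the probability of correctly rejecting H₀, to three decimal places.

Power ≈ 0.360

Noncentrality parameter: δ = d·√n = 0.30 × √43 = 1.9672
One-sided α = 0.01 → critical value z_{0.01} = 2.326.
Power = Φ(δ − 2.326) = Φ(-0.359) = 0.3598.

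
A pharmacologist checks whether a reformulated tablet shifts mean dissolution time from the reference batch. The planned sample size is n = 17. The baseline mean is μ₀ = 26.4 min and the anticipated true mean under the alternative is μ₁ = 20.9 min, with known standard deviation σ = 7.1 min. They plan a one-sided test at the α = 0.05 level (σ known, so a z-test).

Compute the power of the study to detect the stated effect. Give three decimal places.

Standardized effect: d = |μ₁ − μ₀| / σ = |20.9 − 26.4| / 7.1 = 0.7746
Noncentrality parameter: δ = d·√n = 0.7746 × √17 = 3.1940
One-sided α = 0.05 → critical value z_{0.05} = 1.645.
Power = P(Z > 1.645 − δ) = Φ(1.549) = 0.9393.

Power ≈ 0.939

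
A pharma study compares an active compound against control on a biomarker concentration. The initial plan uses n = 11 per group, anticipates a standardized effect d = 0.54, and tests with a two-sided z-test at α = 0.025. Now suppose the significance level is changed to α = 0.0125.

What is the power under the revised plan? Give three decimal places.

δ = d·√(n/2) = 0.54 × √(11/2) = 1.2664 (unchanged). New critical value: z_{0.0063} = 2.498.
Revised power = Φ(δ − 2.498) + Φ(−δ − 2.498) = Φ(-1.231) + Φ(-3.764) = 0.1091 + 0.0001 = 0.1092.

Power ≈ 0.109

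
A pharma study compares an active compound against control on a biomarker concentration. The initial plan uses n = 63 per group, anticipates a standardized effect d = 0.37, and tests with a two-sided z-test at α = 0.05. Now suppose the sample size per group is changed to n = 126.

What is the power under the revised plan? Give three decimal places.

Power ≈ 0.836

With n = 126 per group: δ = d·√(n/2) = 0.37 × √(126/2) = 2.9368. Critical value z_{0.025} = 1.960.
Revised power = Φ(δ − 1.960) + Φ(−δ − 1.960) = Φ(0.977) + Φ(-4.897) = 0.8357 + 0.0000 = 0.8357.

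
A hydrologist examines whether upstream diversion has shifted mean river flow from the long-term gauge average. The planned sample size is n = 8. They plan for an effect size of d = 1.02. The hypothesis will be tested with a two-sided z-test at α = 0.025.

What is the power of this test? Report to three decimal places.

Power ≈ 0.740

Noncentrality parameter: δ = d·√n = 1.02 × √8 = 2.8850
Critical value for a two-sided test at α = 0.025: z_{α/2} = 2.241.
Power = Φ(δ − 2.241) + Φ(−δ − 2.241) = Φ(0.644) + Φ(-5.126) = 0.7401 + 0.0000 = 0.7401.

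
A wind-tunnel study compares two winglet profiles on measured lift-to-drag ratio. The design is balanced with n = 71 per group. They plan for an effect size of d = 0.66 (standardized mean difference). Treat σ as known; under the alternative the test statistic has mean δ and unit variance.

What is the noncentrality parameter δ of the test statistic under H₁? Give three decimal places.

δ = d·√(n/2) = 0.66 × √(71/2) = 3.9324

δ ≈ 3.932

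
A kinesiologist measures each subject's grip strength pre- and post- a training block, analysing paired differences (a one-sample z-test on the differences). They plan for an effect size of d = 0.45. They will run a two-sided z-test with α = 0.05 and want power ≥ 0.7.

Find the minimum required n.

n = 31

Set Φ(δ − 1.960) = 0.7; then δ − 1.960 = Φ⁻¹(0.7) = 0.524, giving δ = 2.484.
(Ignoring the negligible lower-tail rejection probability gives the usual closed-form inversion.)
δ = d·√n ⇒ n = (δ/d)² = (2.484 / 0.45)² = 30.48.
Round up to the next whole unit.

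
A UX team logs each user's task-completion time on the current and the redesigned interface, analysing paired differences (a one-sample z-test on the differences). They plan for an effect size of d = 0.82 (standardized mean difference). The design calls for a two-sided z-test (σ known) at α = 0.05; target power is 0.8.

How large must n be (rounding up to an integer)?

For power 0.8 need Φ(δ − z_{0.025}) = 0.8, so δ = z_{0.025} + z_{0.20} = 1.960 + 0.842 = 2.802.
(The Φ(−δ − z_{α/2}) term is vanishingly small for δ > 0 and is dropped in the standard sample-size formula.)
δ = d·√n ⇒ n = (δ/d)² = (2.802 / 0.82)² = 11.67.
Rounding up, n = 12.

n = 12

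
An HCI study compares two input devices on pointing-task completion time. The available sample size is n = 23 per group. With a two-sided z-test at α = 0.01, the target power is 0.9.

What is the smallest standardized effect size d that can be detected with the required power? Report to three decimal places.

Need Φ(δ − 2.576) = 0.9, so δ = 2.576 + 1.282 = 3.857.
(The second rejection-region term Φ(−δ − z_{α/2}) is negligible and dropped.)
δ = d·√(n/2) ⇒ d = δ/√(n/2) = 3.857/√(23/2) = 1.1375.

d ≈ 1.137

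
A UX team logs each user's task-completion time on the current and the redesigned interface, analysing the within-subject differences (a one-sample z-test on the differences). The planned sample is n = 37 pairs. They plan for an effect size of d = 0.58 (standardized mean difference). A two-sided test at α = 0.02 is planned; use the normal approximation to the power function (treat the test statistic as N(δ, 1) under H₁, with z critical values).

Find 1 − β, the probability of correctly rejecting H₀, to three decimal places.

Power ≈ 0.885

Noncentrality parameter: δ = d·√n = 0.58 × √37 = 3.5280
Critical value for a two-sided test at α = 0.02: z_{α/2} = 2.326.
Power = Φ(δ − 2.326) + Φ(−δ − 2.326) = Φ(1.202) + Φ(-5.854) = 0.8853 + 0.0000 = 0.8853.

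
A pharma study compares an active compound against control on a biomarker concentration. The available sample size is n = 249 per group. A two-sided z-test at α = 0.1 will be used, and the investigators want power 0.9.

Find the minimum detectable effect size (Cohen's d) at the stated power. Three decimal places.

Need Φ(δ − 1.645) = 0.9, so δ = 1.645 + 1.282 = 2.926.
(Lower-tail contribution to power is negligible for δ > 0.)
δ = d·√(n/2) ⇒ d = δ/√(n/2) = 2.926/√(249/2) = 0.2623.

d ≈ 0.262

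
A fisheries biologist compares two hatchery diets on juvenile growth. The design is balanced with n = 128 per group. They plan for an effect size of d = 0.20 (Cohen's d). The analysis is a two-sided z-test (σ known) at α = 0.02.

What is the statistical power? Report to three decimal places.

Power ≈ 0.234

Noncentrality parameter: δ = d·√(n/2) = 0.20 × √(128/2) = 1.6000
Two-sided α = 0.02 → critical value z_{0.01} = 2.326.
Power = Φ(δ − 2.326) + Φ(−δ − 2.326) = Φ(-0.726) + Φ(-3.926) = 0.2338 + 0.0000 = 0.2339.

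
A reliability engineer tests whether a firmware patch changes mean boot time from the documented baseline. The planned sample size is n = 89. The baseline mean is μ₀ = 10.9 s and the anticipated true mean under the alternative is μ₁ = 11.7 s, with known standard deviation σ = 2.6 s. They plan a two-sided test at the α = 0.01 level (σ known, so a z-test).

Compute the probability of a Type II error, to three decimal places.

β ≈ 0.372

Standardized effect: d = |μ₁ − μ₀| / σ = |11.7 − 10.9| / 2.6 = 0.3077
Noncentrality parameter: δ = d·√n = 0.3077 × √89 = 2.9028
Critical value for a two-sided test at α = 0.01: z_{α/2} = 2.576.
Power = Φ(δ − 2.576) + Φ(−δ − 2.576) = Φ(0.327) + Φ(-5.479) = 0.6281 + 0.0000 = 0.6281.
Type II error: β = 1 − power = 1 − 0.6281 = 0.3719.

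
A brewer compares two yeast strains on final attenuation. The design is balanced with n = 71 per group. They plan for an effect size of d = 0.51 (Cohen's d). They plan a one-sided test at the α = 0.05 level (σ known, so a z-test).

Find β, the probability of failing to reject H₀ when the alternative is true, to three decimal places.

β ≈ 0.082

Noncentrality parameter: δ = d·√(n/2) = 0.51 × √(71/2) = 3.0387
One-sided α = 0.05 → critical value z_{0.05} = 1.645.
Power = Φ(δ − 1.645) = Φ(1.394) = 0.9183.
Type II error: β = 1 − power = 1 − 0.9183 = 0.0817.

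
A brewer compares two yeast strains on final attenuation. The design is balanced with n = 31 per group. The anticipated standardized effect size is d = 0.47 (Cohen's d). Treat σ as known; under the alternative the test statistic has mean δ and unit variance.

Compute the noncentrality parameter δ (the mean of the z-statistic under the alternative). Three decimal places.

δ ≈ 1.850

δ = d·√(n/2) = 0.47 × √(31/2) = 1.8504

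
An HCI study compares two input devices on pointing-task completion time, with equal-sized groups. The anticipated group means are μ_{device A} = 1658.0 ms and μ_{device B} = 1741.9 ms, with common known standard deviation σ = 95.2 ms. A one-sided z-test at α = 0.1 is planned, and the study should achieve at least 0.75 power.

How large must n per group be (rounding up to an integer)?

n = 10 per group

Standardized effect: d = |μ_{device A} − μ_{device B}| / σ = |1658.0 − 1741.9| / 95.2 = 0.8813
For power 0.75 need Φ(δ − z_{0.1}) = 0.75, so δ = z_{0.1} + z_{0.25} = 1.282 + 0.674 = 1.956.
δ = d·√(n/2) ⇒ n = 2(δ/d)² = 2 × (1.956 / 0.8813)² = 9.85.
Round up to the next whole unit.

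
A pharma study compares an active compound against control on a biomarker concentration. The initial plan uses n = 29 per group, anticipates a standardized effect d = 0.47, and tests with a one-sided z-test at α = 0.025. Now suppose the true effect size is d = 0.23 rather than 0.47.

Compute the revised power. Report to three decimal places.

Power ≈ 0.139

With d = 0.23: δ = d·√(n/2) = 0.23 × √(29/2) = 0.8758. Critical value z_{0.025} = 1.960.
Revised power = P(Z > 1.960 − δ) = Φ(-1.084) = 0.1391.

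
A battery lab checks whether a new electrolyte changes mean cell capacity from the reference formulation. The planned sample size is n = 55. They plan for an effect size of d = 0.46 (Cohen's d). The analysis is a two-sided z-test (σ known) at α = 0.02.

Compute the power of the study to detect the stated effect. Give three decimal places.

Power ≈ 0.861

Noncentrality parameter: δ = d·√n = 0.46 × √55 = 3.4115
Critical value for a two-sided test at α = 0.02: z_{α/2} = 2.326.
Power = Φ(δ − 2.326) + Φ(−δ − 2.326) = Φ(1.085) + Φ(-5.738) = 0.8611 + 0.0000 = 0.8611.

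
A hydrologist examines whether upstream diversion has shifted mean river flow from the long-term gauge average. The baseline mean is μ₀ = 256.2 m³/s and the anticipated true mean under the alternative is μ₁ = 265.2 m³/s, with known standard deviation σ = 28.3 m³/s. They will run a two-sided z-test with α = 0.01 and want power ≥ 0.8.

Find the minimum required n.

n = 116

Standardized effect: d = |μ₁ − μ₀| / σ = |265.2 − 256.2| / 28.3 = 0.3180
Set Φ(δ − 2.576) = 0.8; then δ − 2.576 = Φ⁻¹(0.8) = 0.842, giving δ = 3.417.
(For δ > 0 the lower-tail rejection region contributes negligibly to power, so the one-term inversion is standard.)
δ = d·√n ⇒ n = (δ/d)² = (3.417 / 0.3180)² = 115.48.
Round up to the next whole unit.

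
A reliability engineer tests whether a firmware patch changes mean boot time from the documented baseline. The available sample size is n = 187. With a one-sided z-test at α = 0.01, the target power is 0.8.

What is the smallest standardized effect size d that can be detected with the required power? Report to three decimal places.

d ≈ 0.232

Need Φ(δ − 2.326) = 0.8, so δ = 2.326 + 0.842 = 3.168.
δ = d·√n ⇒ d = δ/√n = 3.168/√187 = 0.2317.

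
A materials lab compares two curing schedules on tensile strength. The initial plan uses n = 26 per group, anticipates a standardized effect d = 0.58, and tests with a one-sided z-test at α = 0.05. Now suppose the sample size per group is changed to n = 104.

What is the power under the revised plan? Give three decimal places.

Power ≈ 0.994

With n = 104 per group: δ = d·√(n/2) = 0.58 × √(104/2) = 4.1824. Critical value z_{0.05} = 1.645.
Revised power = P(Z > 1.645 − δ) = Φ(2.538) = 0.9944.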